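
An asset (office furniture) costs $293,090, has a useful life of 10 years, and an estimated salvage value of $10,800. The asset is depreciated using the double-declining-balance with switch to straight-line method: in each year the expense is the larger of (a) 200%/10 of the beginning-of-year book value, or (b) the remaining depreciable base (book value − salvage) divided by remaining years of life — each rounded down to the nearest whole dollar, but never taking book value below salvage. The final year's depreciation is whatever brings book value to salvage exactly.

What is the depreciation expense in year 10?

$16,509

Depreciable base = $293,090 − $10,800 = $282,290.
Year 1: DB = ⌊$293,090 × 200%/10⌋ = $58,618; SL = ⌊$282,290/10⌋ = $28,229 → take DB $58,618. Book value $234,472.
Year 2: DB = ⌊$234,472 × 200%/10⌋ = $46,894; SL = ⌊$223,672/9⌋ = $24,852 → take DB $46,894. Book value $187,578.
Year 3: DB = ⌊$187,578 × 200%/10⌋ = $37,515; SL = ⌊$176,778/8⌋ = $22,097 → take DB $37,515. Book value $150,063.
Year 4: DB = ⌊$150,063 × 200%/10⌋ = $30,012; SL = ⌊$139,263/7⌋ = $19,894 → take DB $30,012. Book value $120,051.
Year 5: DB = ⌊$120,051 × 200%/10⌋ = $24,010; SL = ⌊$109,251/6⌋ = $18,208 → take DB $24,010. Book value $96,041.
Year 6: DB = ⌊$96,041 × 200%/10⌋ = $19,208; SL = ⌊$85,241/5⌋ = $17,048 → take DB $19,208. Book value $76,833.
Year 7: DB = ⌊$76,833 × 200%/10⌋ = $15,366; SL = ⌊$66,033/4⌋ = $16,508 → take SL $16,508. Book value $60,325.
Year 8: DB = ⌊$60,325 × 200%/10⌋ = $12,065; SL = ⌊$49,525/3⌋ = $16,508 → take SL $16,508. Book value $43,817.
Year 9: DB = ⌊$43,817 × 200%/10⌋ = $8,763; SL = ⌊$33,017/2⌋ = $16,508 → take SL $16,508. Book value $27,309.
Year 10 (final): $27,309 − $10,800 = $16,509. Book value $10,800.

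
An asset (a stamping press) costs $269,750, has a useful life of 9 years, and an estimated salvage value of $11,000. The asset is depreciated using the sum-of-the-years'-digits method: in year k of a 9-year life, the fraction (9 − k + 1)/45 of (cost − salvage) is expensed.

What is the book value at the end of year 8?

$16,750

Depreciable base = $269,750 − $11,000 = $258,750.
Sum of the years' digits = 9+8+7+6+5+4+3+2+1 = 45.
Year 1: $258,750 × 9/45 = $51,750. Book value $218,000.
Year 2: $258,750 × 8/45 = $46,000. Book value $172,000.
Year 3: $258,750 × 7/45 = $40,250. Book value $131,750.
Year 4: $258,750 × 6/45 = $34,500. Book value $97,250.
Year 5: $258,750 × 5/45 = $28,750. Book value $68,500.
Year 6: $258,750 × 4/45 = $23,000. Book value $45,500.
Year 7: $258,750 × 3/45 = $17,250. Book value $28,250.
Year 8: $258,750 × 2/45 = $11,500. Book value $16,750.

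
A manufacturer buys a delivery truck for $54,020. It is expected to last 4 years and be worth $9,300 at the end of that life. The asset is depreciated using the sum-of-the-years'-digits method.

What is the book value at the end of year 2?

$22,716

Depreciable base = $54,020 − $9,300 = $44,720.
Sum of the years' digits = 4+3+2+1 = 10.
Year 1: $44,720 × 4/10 = $17,888. Book value $36,132.
Year 2: $44,720 × 3/10 = $13,416. Book value $22,716.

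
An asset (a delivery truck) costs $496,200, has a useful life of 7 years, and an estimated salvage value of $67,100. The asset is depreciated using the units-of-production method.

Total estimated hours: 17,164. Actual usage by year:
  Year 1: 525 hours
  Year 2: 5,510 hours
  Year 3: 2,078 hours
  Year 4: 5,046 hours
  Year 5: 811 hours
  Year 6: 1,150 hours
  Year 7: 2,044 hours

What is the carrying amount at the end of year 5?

Depreciable base = $496,200 − $67,100 = $429,100.
Rate = $429,100 / 17,164 hours = $25 per hour.
Year 1: 525 × $25 = $13,125. Book value $483,075.
Year 2: 5,510 × $25 = $137,750. Book value $345,325.
Year 3: 2,078 × $25 = $51,950. Book value $293,375.
Year 4: 5,046 × $25 = $126,150. Book value $167,225.
Year 5: 811 × $25 = $20,275. Book value $146,950.

$146,950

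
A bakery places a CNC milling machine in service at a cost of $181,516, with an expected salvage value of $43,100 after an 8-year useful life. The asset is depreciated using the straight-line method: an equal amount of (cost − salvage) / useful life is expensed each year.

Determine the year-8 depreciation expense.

$17,302

Depreciable base = $181,516 − $43,100 = $138,416.
Annual expense = $138,416 / 8 = $17,302.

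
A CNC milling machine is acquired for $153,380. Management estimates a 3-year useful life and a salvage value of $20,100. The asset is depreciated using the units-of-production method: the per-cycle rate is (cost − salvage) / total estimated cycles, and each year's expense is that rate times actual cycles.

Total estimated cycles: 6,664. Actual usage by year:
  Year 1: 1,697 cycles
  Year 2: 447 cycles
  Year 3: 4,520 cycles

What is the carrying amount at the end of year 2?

Depreciable base = $153,380 − $20,100 = $133,280.
Rate = $133,280 / 6,664 cycles = $20 per cycle.
Year 1: 1,697 × $20 = $33,940. Book value $119,440.
Year 2: 447 × $20 = $8,940. Book value $110,500.

$110,500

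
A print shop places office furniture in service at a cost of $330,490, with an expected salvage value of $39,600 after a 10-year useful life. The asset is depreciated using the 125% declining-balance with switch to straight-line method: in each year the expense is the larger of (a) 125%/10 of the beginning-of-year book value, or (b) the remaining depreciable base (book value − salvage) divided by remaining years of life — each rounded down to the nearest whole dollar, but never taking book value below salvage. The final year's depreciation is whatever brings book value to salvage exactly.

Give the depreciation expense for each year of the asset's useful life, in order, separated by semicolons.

$41,311; $36,147; $31,629; $27,675; $25,688; $25,688; $25,688; $25,688; $25,688; $25,688

Depreciable base = $330,490 − $39,600 = $290,890.
Year 1: DB = ⌊$330,490 × 125%/10⌋ = $41,311; SL = ⌊$290,890/10⌋ = $29,089 → take DB $41,311. Book value $289,179.
Year 2: DB = ⌊$289,179 × 125%/10⌋ = $36,147; SL = ⌊$249,579/9⌋ = $27,731 → take DB $36,147. Book value $253,032.
Year 3: DB = ⌊$253,032 × 125%/10⌋ = $31,629; SL = ⌊$213,432/8⌋ = $26,679 → take DB $31,629. Book value $221,403.
Year 4: DB = ⌊$221,403 × 125%/10⌋ = $27,675; SL = ⌊$181,803/7⌋ = $25,971 → take DB $27,675. Book value $193,728.
Year 5: DB = ⌊$193,728 × 125%/10⌋ = $24,216; SL = ⌊$154,128/6⌋ = $25,688 → take SL $25,688. Book value $168,040.
Year 6: DB = ⌊$168,040 × 125%/10⌋ = $21,005; SL = ⌊$128,440/5⌋ = $25,688 → take SL $25,688. Book value $142,352.
Year 7: DB = ⌊$142,352 × 125%/10⌋ = $17,794; SL = ⌊$102,752/4⌋ = $25,688 → take SL $25,688. Book value $116,664.
Year 8: DB = ⌊$116,664 × 125%/10⌋ = $14,583; SL = ⌊$77,064/3⌋ = $25,688 → take SL $25,688. Book value $90,976.
Year 9: DB = ⌊$90,976 × 125%/10⌋ = $11,372; SL = ⌊$51,376/2⌋ = $25,688 → take SL $25,688. Book value $65,288.
Year 10 (final): $65,288 − $39,600 = $25,688. Book value $39,600.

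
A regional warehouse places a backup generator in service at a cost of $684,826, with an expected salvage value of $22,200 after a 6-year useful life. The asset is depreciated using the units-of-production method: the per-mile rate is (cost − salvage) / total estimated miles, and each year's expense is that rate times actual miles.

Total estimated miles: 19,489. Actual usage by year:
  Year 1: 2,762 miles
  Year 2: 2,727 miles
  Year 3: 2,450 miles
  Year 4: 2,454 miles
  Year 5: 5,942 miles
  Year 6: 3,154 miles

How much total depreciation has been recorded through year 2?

Depreciable base = $684,826 − $22,200 = $662,626.
Rate = $662,626 / 19,489 miles = $34 per mile.
Year 1: 2,762 × $34 = $93,908. Book value $590,918.
Year 2: 2,727 × $34 = $92,718. Book value $498,200.
Accumulated through year 2 = $684,826 − $498,200 = $186,626.

$186,626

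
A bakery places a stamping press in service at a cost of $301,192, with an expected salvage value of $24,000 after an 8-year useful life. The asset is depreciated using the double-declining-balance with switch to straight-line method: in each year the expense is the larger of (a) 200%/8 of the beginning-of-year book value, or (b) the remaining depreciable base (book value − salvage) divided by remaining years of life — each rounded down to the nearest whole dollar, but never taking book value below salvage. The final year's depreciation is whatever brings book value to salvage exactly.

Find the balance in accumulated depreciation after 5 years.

Depreciable base = $301,192 − $24,000 = $277,192.
Year 1: DB = ⌊$301,192 × 200%/8⌋ = $75,298; SL = ⌊$277,192/8⌋ = $34,649 → take DB $75,298. Book value $225,894.
Year 2: DB = ⌊$225,894 × 200%/8⌋ = $56,473; SL = ⌊$201,894/7⌋ = $28,842 → take DB $56,473. Book value $169,421.
Year 3: DB = ⌊$169,421 × 200%/8⌋ = $42,355; SL = ⌊$145,421/6⌋ = $24,236 → take DB $42,355. Book value $127,066.
Year 4: DB = ⌊$127,066 × 200%/8⌋ = $31,766; SL = ⌊$103,066/5⌋ = $20,613 → take DB $31,766. Book value $95,300.
Year 5: DB = ⌊$95,300 × 200%/8⌋ = $23,825; SL = ⌊$71,300/4⌋ = $17,825 → take DB $23,825. Book value $71,475.
Accumulated through year 5 = $301,192 − $71,475 = $229,717.

$229,717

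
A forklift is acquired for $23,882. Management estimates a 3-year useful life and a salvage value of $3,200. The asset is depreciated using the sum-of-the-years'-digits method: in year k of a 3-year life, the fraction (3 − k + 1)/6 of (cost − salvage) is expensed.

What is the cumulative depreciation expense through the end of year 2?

Depreciable base = $23,882 − $3,200 = $20,682.
Sum of the years' digits = 3+2+1 = 6.
Year 1: $20,682 × 3/6 = $10,341. Book value $13,541.
Year 2: $20,682 × 2/6 = $6,894. Book value $6,647.
Accumulated through year 2 = $23,882 − $6,647 = $17,235.

$17,235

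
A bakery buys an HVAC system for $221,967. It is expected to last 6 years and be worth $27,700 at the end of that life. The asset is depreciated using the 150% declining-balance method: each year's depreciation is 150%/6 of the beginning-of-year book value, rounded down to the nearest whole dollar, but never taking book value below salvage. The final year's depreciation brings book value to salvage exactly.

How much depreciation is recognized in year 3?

$31,214

Depreciable base = $221,967 − $27,700 = $194,267.
Year 1: ⌊$221,967 × 150%/6⌋ = $55,491. Book value $166,476.
Year 2: ⌊$166,476 × 150%/6⌋ = $41,619. Book value $124,857.
Year 3: ⌊$124,857 × 150%/6⌋ = $31,214. Book value $93,643.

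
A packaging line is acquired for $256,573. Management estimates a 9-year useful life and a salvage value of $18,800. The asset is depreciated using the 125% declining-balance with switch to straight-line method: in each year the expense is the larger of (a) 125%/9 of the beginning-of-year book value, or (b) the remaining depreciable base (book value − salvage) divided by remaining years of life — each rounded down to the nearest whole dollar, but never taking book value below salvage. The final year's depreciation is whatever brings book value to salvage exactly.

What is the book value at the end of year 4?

Depreciable base = $256,573 − $18,800 = $237,773.
Year 1: DB = ⌊$256,573 × 125%/9⌋ = $35,635; SL = ⌊$237,773/9⌋ = $26,419 → take DB $35,635. Book value $220,938.
Year 2: DB = ⌊$220,938 × 125%/9⌋ = $30,685; SL = ⌊$202,138/8⌋ = $25,267 → take DB $30,685. Book value $190,253.
Year 3: DB = ⌊$190,253 × 125%/9⌋ = $26,424; SL = ⌊$171,453/7⌋ = $24,493 → take DB $26,424. Book value $163,829.
Year 4: DB = ⌊$163,829 × 125%/9⌋ = $22,754; SL = ⌊$145,029/6⌋ = $24,171 → take SL $24,171. Book value $139,658.

$139,658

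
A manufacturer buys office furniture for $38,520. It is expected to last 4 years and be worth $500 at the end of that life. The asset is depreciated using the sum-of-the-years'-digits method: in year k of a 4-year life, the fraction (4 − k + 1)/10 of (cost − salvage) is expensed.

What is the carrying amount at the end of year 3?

$4,302

Depreciable base = $38,520 − $500 = $38,020.
Sum of the years' digits = 4+3+2+1 = 10.
Year 1: $38,020 × 4/10 = $15,208. Book value $23,312.
Year 2: $38,020 × 3/10 = $11,406. Book value $11,906.
Year 3: $38,020 × 2/10 = $7,604. Book value $4,302.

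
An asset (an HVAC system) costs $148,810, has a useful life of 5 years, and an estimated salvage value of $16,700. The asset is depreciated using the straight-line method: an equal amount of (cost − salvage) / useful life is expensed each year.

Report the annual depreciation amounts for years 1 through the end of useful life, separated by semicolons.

$26,422; $26,422; $26,422; $26,422; $26,422

Depreciable base = $148,810 − $16,700 = $132,110.
Annual expense = $132,110 / 5 = $26,422.
End of year 1: book value $122,388.
End of year 2: book value $95,966.
End of year 3: book value $69,544.
End of year 4: book value $43,122.
End of year 5: book value $16,700.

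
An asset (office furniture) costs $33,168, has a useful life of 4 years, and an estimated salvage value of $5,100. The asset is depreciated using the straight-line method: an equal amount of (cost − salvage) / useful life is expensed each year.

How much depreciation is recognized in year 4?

$7,017

Depreciable base = $33,168 − $5,100 = $28,068.
Annual expense = $28,068 / 4 = $7,017.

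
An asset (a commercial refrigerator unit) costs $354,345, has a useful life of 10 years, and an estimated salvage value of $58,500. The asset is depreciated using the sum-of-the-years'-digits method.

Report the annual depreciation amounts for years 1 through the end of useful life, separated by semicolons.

$53,790; $48,411; $43,032; $37,653; $32,274; $26,895; $21,516; $16,137; $10,758; $5,379

Depreciable base = $354,345 − $58,500 = $295,845.
Sum of the years' digits = 10+9+8+7+6+5+4+3+2+1 = 55.
Year 1: $295,845 × 10/55 = $53,790. Book value $300,555.
Year 2: $295,845 × 9/55 = $48,411. Book value $252,144.
Year 3: $295,845 × 8/55 = $43,032. Book value $209,112.
Year 4: $295,845 × 7/55 = $37,653. Book value $171,459.
Year 5: $295,845 × 6/55 = $32,274. Book value $139,185.
Year 6: $295,845 × 5/55 = $26,895. Book value $112,290.
Year 7: $295,845 × 4/55 = $21,516. Book value $90,774.
Year 8: $295,845 × 3/55 = $16,137. Book value $74,637.
Year 9: $295,845 × 2/55 = $10,758. Book value $63,879.
Year 10: $295,845 × 1/55 = $5,379. Book value $58,500.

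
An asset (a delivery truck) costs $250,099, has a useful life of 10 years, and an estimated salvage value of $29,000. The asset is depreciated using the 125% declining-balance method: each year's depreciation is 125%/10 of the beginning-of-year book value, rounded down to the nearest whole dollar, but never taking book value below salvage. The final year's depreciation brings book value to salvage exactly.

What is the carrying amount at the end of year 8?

Depreciable base = $250,099 − $29,000 = $221,099.
Year 1: ⌊$250,099 × 125%/10⌋ = $31,262. Book value $218,837.
Year 2: ⌊$218,837 × 125%/10⌋ = $27,354. Book value $191,483.
Year 3: ⌊$191,483 × 125%/10⌋ = $23,935. Book value $167,548.
Year 4: ⌊$167,548 × 125%/10⌋ = $20,943. Book value $146,605.
Year 5: ⌊$146,605 × 125%/10⌋ = $18,325. Book value $128,280.
Year 6: ⌊$128,280 × 125%/10⌋ = $16,035. Book value $112,245.
Year 7: ⌊$112,245 × 125%/10⌋ = $14,030. Book value $98,215.
Year 8: ⌊$98,215 × 125%/10⌋ = $12,276. Book value $85,939.

$85,939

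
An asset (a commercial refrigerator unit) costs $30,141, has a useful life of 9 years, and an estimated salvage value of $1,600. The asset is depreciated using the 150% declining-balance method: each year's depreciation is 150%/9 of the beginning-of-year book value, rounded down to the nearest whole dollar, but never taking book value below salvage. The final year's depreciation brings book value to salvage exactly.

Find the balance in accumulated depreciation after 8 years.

$23,129

Depreciable base = $30,141 − $1,600 = $28,541.
Year 1: ⌊$30,141 × 150%/9⌋ = $5,023. Book value $25,118.
Year 2: ⌊$25,118 × 150%/9⌋ = $4,186. Book value $20,932.
Year 3: ⌊$20,932 × 150%/9⌋ = $3,488. Book value $17,444.
Year 4: ⌊$17,444 × 150%/9⌋ = $2,907. Book value $14,537.
Year 5: ⌊$14,537 × 150%/9⌋ = $2,422. Book value $12,115.
Year 6: ⌊$12,115 × 150%/9⌋ = $2,019. Book value $10,096.
Year 7: ⌊$10,096 × 150%/9⌋ = $1,682. Book value $8,414.
Year 8: ⌊$8,414 × 150%/9⌋ = $1,402. Book value $7,012.
Accumulated through year 8 = $30,141 − $7,012 = $23,129.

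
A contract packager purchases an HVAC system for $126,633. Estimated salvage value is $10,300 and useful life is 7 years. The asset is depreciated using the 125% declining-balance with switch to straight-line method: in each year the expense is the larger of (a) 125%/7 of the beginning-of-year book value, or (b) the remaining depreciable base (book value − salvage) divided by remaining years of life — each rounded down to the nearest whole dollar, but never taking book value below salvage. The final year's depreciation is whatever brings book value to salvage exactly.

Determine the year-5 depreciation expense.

Depreciable base = $126,633 − $10,300 = $116,333.
Year 1: DB = ⌊$126,633 × 125%/7⌋ = $22,613; SL = ⌊$116,333/7⌋ = $16,619 → take DB $22,613. Book value $104,020.
Year 2: DB = ⌊$104,020 × 125%/7⌋ = $18,575; SL = ⌊$93,720/6⌋ = $15,620 → take DB $18,575. Book value $85,445.
Year 3: DB = ⌊$85,445 × 125%/7⌋ = $15,258; SL = ⌊$75,145/5⌋ = $15,029 → take DB $15,258. Book value $70,187.
Year 4: DB = ⌊$70,187 × 125%/7⌋ = $12,533; SL = ⌊$59,887/4⌋ = $14,971 → take SL $14,971. Book value $55,216.
Year 5: DB = ⌊$55,216 × 125%/7⌋ = $9,860; SL = ⌊$44,916/3⌋ = $14,972 → take SL $14,972. Book value $40,244.

$14,972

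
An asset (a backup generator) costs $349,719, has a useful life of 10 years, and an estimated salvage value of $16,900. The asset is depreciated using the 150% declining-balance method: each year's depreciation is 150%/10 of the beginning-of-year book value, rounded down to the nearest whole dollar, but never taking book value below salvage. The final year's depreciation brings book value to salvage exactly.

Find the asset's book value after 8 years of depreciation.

Depreciable base = $349,719 − $16,900 = $332,819.
Year 1: ⌊$349,719 × 150%/10⌋ = $52,457. Book value $297,262.
Year 2: ⌊$297,262 × 150%/10⌋ = $44,589. Book value $252,673.
Year 3: ⌊$252,673 × 150%/10⌋ = $37,900. Book value $214,773.
Year 4: ⌊$214,773 × 150%/10⌋ = $32,215. Book value $182,558.
Year 5: ⌊$182,558 × 150%/10⌋ = $27,383. Book value $155,175.
Year 6: ⌊$155,175 × 150%/10⌋ = $23,276. Book value $131,899.
Year 7: ⌊$131,899 × 150%/10⌋ = $19,784. Book value $112,115.
Year 8: ⌊$112,115 × 150%/10⌋ = $16,817. Book value $95,298.

$95,298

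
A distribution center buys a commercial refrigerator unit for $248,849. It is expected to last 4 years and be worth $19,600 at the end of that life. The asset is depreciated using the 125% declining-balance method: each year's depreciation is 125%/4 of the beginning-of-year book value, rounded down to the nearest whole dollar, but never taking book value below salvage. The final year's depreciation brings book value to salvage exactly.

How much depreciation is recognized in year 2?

Depreciable base = $248,849 − $19,600 = $229,249.
Year 1: ⌊$248,849 × 125%/4⌋ = $77,765. Book value $171,084.
Year 2: ⌊$171,084 × 125%/4⌋ = $53,463. Book value $117,621.

$53,463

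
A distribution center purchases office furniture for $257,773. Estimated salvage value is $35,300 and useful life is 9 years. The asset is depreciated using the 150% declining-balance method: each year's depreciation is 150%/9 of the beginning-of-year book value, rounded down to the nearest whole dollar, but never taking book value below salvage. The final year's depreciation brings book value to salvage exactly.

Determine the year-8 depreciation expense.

Depreciable base = $257,773 − $35,300 = $222,473.
Year 1: ⌊$257,773 × 150%/9⌋ = $42,962. Book value $214,811.
Year 2: ⌊$214,811 × 150%/9⌋ = $35,801. Book value $179,010.
Year 3: ⌊$179,010 × 150%/9⌋ = $29,835. Book value $149,175.
Year 4: ⌊$149,175 × 150%/9⌋ = $24,862. Book value $124,313.
Year 5: ⌊$124,313 × 150%/9⌋ = $20,718. Book value $103,595.
Year 6: ⌊$103,595 × 150%/9⌋ = $17,265. Book value $86,330.
Year 7: ⌊$86,330 × 150%/9⌋ = $14,388. Book value $71,942.
Year 8: ⌊$71,942 × 150%/9⌋ = $11,990. Book value $59,952.

$11,990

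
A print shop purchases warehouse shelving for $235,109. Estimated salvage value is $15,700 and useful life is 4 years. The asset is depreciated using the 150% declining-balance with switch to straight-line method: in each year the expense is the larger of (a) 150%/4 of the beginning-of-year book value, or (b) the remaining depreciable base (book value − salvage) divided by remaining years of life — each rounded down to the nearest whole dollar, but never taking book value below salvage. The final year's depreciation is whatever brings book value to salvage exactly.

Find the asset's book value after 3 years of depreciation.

$53,770

Depreciable base = $235,109 − $15,700 = $219,409.
Year 1: DB = ⌊$235,109 × 150%/4⌋ = $88,165; SL = ⌊$219,409/4⌋ = $54,852 → take DB $88,165. Book value $146,944.
Year 2: DB = ⌊$146,944 × 150%/4⌋ = $55,104; SL = ⌊$131,244/3⌋ = $43,748 → take DB $55,104. Book value $91,840.
Year 3: DB = ⌊$91,840 × 150%/4⌋ = $34,440; SL = ⌊$76,140/2⌋ = $38,070 → take SL $38,070. Book value $53,770.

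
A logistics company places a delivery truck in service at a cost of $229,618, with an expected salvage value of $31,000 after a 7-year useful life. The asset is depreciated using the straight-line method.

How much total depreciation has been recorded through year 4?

$113,496

Depreciable base = $229,618 − $31,000 = $198,618.
Annual expense = $198,618 / 7 = $28,374.
End of year 1: book value $201,244.
End of year 2: book value $172,870.
End of year 3: book value $144,496.
End of year 4: book value $116,122.
Accumulated through year 4 = $229,618 − $116,122 = $113,496.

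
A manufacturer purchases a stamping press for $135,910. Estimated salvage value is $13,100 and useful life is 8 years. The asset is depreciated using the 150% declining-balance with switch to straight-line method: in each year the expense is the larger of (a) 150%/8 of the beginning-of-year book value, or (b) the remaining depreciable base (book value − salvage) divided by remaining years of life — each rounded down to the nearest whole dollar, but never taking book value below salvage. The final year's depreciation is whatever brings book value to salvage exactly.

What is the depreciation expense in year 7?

Depreciable base = $135,910 − $13,100 = $122,810.
Year 1: DB = ⌊$135,910 × 150%/8⌋ = $25,483; SL = ⌊$122,810/8⌋ = $15,351 → take DB $25,483. Book value $110,427.
Year 2: DB = ⌊$110,427 × 150%/8⌋ = $20,705; SL = ⌊$97,327/7⌋ = $13,903 → take DB $20,705. Book value $89,722.
Year 3: DB = ⌊$89,722 × 150%/8⌋ = $16,822; SL = ⌊$76,622/6⌋ = $12,770 → take DB $16,822. Book value $72,900.
Year 4: DB = ⌊$72,900 × 150%/8⌋ = $13,668; SL = ⌊$59,800/5⌋ = $11,960 → take DB $13,668. Book value $59,232.
Year 5: DB = ⌊$59,232 × 150%/8⌋ = $11,106; SL = ⌊$46,132/4⌋ = $11,533 → take SL $11,533. Book value $47,699.
Year 6: DB = ⌊$47,699 × 150%/8⌋ = $8,943; SL = ⌊$34,599/3⌋ = $11,533 → take SL $11,533. Book value $36,166.
Year 7: DB = ⌊$36,166 × 150%/8⌋ = $6,781; SL = ⌊$23,066/2⌋ = $11,533 → take SL $11,533. Book value $24,633.

$11,533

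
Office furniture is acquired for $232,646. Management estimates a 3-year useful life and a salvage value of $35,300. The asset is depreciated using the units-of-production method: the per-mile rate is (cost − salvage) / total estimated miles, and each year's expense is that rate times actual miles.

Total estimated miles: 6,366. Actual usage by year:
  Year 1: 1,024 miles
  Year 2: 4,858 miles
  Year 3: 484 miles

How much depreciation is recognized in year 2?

Depreciable base = $232,646 − $35,300 = $197,346.
Rate = $197,346 / 6,366 miles = $31 per mile.
Year 1: 1,024 × $31 = $31,744. Book value $200,902.
Year 2: 4,858 × $31 = $150,598. Book value $50,304.

$150,598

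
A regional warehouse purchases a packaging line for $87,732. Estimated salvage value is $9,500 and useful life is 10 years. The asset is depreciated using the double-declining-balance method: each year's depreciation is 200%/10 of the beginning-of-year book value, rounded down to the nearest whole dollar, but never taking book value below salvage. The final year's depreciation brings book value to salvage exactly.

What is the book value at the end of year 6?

Depreciable base = $87,732 − $9,500 = $78,232.
Year 1: ⌊$87,732 × 200%/10⌋ = $17,546. Book value $70,186.
Year 2: ⌊$70,186 × 200%/10⌋ = $14,037. Book value $56,149.
Year 3: ⌊$56,149 × 200%/10⌋ = $11,229. Book value $44,920.
Year 4: ⌊$44,920 × 200%/10⌋ = $8,984. Book value $35,936.
Year 5: ⌊$35,936 × 200%/10⌋ = $7,187. Book value $28,749.
Year 6: ⌊$28,749 × 200%/10⌋ = $5,749. Book value $23,000.

$23,000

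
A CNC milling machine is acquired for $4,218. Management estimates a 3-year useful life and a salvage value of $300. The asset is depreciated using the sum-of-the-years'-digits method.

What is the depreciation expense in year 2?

Depreciable base = $4,218 − $300 = $3,918.
Sum of the years' digits = 3+2+1 = 6.
Year 1: $3,918 × 3/6 = $1,959. Book value $2,259.
Year 2: $3,918 × 2/6 = $1,306. Book value $953.

$1,306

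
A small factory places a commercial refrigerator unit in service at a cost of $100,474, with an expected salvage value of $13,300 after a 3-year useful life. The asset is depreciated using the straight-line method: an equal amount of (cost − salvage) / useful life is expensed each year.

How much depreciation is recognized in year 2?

$29,058

Depreciable base = $100,474 − $13,300 = $87,174.
Annual expense = $87,174 / 3 = $29,058.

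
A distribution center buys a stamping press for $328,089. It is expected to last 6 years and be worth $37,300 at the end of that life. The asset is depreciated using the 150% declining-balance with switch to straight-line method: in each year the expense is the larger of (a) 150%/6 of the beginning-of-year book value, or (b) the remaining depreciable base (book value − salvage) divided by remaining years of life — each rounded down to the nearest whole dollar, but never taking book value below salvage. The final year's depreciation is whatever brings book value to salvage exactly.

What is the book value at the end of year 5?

Depreciable base = $328,089 − $37,300 = $290,789.
Year 1: DB = ⌊$328,089 × 150%/6⌋ = $82,022; SL = ⌊$290,789/6⌋ = $48,464 → take DB $82,022. Book value $246,067.
Year 2: DB = ⌊$246,067 × 150%/6⌋ = $61,516; SL = ⌊$208,767/5⌋ = $41,753 → take DB $61,516. Book value $184,551.
Year 3: DB = ⌊$184,551 × 150%/6⌋ = $46,137; SL = ⌊$147,251/4⌋ = $36,812 → take DB $46,137. Book value $138,414.
Year 4: DB = ⌊$138,414 × 150%/6⌋ = $34,603; SL = ⌊$101,114/3⌋ = $33,704 → take DB $34,603. Book value $103,811.
Year 5: DB = ⌊$103,811 × 150%/6⌋ = $25,952; SL = ⌊$66,511/2⌋ = $33,255 → take SL $33,255. Book value $70,556.

$70,556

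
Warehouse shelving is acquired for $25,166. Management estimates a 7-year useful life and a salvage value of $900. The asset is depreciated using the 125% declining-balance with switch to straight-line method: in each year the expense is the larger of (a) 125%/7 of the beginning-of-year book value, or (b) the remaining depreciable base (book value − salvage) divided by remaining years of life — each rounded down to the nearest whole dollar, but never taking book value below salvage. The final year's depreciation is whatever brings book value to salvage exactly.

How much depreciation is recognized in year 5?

$3,216

Depreciable base = $25,166 − $900 = $24,266.
Year 1: DB = ⌊$25,166 × 125%/7⌋ = $4,493; SL = ⌊$24,266/7⌋ = $3,466 → take DB $4,493. Book value $20,673.
Year 2: DB = ⌊$20,673 × 125%/7⌋ = $3,691; SL = ⌊$19,773/6⌋ = $3,295 → take DB $3,691. Book value $16,982.
Year 3: DB = ⌊$16,982 × 125%/7⌋ = $3,032; SL = ⌊$16,082/5⌋ = $3,216 → take SL $3,216. Book value $13,766.
Year 4: DB = ⌊$13,766 × 125%/7⌋ = $2,458; SL = ⌊$12,866/4⌋ = $3,216 → take SL $3,216. Book value $10,550.
Year 5: DB = ⌊$10,550 × 125%/7⌋ = $1,883; SL = ⌊$9,650/3⌋ = $3,216 → take SL $3,216. Book value $7,334.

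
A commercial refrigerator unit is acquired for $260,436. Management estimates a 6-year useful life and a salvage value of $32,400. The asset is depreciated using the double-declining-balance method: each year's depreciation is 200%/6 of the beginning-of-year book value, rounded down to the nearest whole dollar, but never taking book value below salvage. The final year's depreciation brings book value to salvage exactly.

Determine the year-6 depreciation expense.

$1,897

Depreciable base = $260,436 − $32,400 = $228,036.
Year 1: ⌊$260,436 × 200%/6⌋ = $86,812. Book value $173,624.
Year 2: ⌊$173,624 × 200%/6⌋ = $57,874. Book value $115,750.
Year 3: ⌊$115,750 × 200%/6⌋ = $38,583. Book value $77,167.
Year 4: ⌊$77,167 × 200%/6⌋ = $25,722. Book value $51,445.
Year 5: ⌊$51,445 × 200%/6⌋ = $17,148. Book value $34,297.
Year 6 (final): $34,297 − $32,400 = $1,897. Book value $32,400.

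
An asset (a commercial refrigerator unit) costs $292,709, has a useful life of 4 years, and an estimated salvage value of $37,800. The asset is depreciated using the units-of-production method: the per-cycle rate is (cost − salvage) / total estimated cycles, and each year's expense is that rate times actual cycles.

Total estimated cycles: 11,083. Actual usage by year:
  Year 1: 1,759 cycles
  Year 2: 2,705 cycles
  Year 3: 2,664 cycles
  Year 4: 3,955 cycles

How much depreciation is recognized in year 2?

Depreciable base = $292,709 − $37,800 = $254,909.
Rate = $254,909 / 11,083 cycles = $23 per cycle.
Year 1: 1,759 × $23 = $40,457. Book value $252,252.
Year 2: 2,705 × $23 = $62,215. Book value $190,037.

$62,215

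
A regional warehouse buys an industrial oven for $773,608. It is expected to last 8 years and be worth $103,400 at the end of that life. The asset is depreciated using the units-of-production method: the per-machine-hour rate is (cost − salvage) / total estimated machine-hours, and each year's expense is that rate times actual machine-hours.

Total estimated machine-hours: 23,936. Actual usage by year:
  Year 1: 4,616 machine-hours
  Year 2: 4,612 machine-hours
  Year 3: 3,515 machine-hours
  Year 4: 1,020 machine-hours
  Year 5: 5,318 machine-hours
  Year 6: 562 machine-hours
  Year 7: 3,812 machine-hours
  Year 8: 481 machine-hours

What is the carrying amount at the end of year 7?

$116,868

Depreciable base = $773,608 − $103,400 = $670,208.
Rate = $670,208 / 23,936 machine-hours = $28 per machine-hour.
Year 1: 4,616 × $28 = $129,248. Book value $644,360.
Year 2: 4,612 × $28 = $129,136. Book value $515,224.
Year 3: 3,515 × $28 = $98,420. Book value $416,804.
Year 4: 1,020 × $28 = $28,560. Book value $388,244.
Year 5: 5,318 × $28 = $148,904. Book value $239,340.
Year 6: 562 × $28 = $15,736. Book value $223,604.
Year 7: 3,812 × $28 = $106,736. Book value $116,868.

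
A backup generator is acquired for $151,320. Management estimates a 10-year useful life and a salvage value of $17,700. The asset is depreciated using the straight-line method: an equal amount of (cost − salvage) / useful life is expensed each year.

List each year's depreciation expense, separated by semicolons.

$13,362; $13,362; $13,362; $13,362; $13,362; $13,362; $13,362; $13,362; $13,362; $13,362

Depreciable base = $151,320 − $17,700 = $133,620.
Annual expense = $133,620 / 10 = $13,362.
End of year 1: book value $137,958.
End of year 2: book value $124,596.
End of year 3: book value $111,234.
End of year 4: book value $97,872.
End of year 5: book value $84,510.
End of year 6: book value $71,148.
End of year 7: book value $57,786.
End of year 8: book value $44,424.
End of year 9: book value $31,062.
End of year 10: book value $17,700.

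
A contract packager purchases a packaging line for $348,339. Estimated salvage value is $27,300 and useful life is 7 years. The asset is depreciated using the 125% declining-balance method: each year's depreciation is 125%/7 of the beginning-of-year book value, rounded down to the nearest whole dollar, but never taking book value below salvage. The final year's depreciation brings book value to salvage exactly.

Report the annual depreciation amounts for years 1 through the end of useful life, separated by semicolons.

Depreciable base = $348,339 − $27,300 = $321,039.
Year 1: ⌊$348,339 × 125%/7⌋ = $62,203. Book value $286,136.
Year 2: ⌊$286,136 × 125%/7⌋ = $51,095. Book value $235,041.
Year 3: ⌊$235,041 × 125%/7⌋ = $41,971. Book value $193,070.
Year 4: ⌊$193,070 × 125%/7⌋ = $34,476. Book value $158,594.
Year 5: ⌊$158,594 × 125%/7⌋ = $28,320. Book value $130,274.
Year 6: ⌊$130,274 × 125%/7⌋ = $23,263. Book value $107,011.
Year 7 (final): $107,011 − $27,300 = $79,711. Book value $27,300.

$62,203; $51,095; $41,971; $34,476; $28,320; $23,263; $79,711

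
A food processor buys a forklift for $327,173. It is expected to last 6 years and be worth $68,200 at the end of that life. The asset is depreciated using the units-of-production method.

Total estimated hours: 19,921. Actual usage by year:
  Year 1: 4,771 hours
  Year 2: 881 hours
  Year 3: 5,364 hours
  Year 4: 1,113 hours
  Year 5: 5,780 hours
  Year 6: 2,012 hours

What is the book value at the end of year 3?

Depreciable base = $327,173 − $68,200 = $258,973.
Rate = $258,973 / 19,921 hours = $13 per hour.
Year 1: 4,771 × $13 = $62,023. Book value $265,150.
Year 2: 881 × $13 = $11,453. Book value $253,697.
Year 3: 5,364 × $13 = $69,732. Book value $183,965.

$183,965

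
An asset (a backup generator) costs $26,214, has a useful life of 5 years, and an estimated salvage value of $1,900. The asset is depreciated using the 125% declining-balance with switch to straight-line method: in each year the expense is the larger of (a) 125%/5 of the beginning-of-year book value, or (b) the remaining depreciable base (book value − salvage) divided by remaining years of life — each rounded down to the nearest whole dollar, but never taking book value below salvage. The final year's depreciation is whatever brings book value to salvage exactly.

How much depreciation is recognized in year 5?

Depreciable base = $26,214 − $1,900 = $24,314.
Year 1: DB = ⌊$26,214 × 125%/5⌋ = $6,553; SL = ⌊$24,314/5⌋ = $4,862 → take DB $6,553. Book value $19,661.
Year 2: DB = ⌊$19,661 × 125%/5⌋ = $4,915; SL = ⌊$17,761/4⌋ = $4,440 → take DB $4,915. Book value $14,746.
Year 3: DB = ⌊$14,746 × 125%/5⌋ = $3,686; SL = ⌊$12,846/3⌋ = $4,282 → take SL $4,282. Book value $10,464.
Year 4: DB = ⌊$10,464 × 125%/5⌋ = $2,616; SL = ⌊$8,564/2⌋ = $4,282 → take SL $4,282. Book value $6,182.
Year 5 (final): $6,182 − $1,900 = $4,282. Book value $1,900.

$4,282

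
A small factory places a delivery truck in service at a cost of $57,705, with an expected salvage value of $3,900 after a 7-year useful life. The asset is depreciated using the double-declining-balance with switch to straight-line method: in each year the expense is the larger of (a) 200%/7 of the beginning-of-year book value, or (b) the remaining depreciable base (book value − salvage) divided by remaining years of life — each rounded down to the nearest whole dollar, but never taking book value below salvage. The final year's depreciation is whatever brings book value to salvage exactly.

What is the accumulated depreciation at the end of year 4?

$42,683

Depreciable base = $57,705 − $3,900 = $53,805.
Year 1: DB = ⌊$57,705 × 200%/7⌋ = $16,487; SL = ⌊$53,805/7⌋ = $7,686 → take DB $16,487. Book value $41,218.
Year 2: DB = ⌊$41,218 × 200%/7⌋ = $11,776; SL = ⌊$37,318/6⌋ = $6,219 → take DB $11,776. Book value $29,442.
Year 3: DB = ⌊$29,442 × 200%/7⌋ = $8,412; SL = ⌊$25,542/5⌋ = $5,108 → take DB $8,412. Book value $21,030.
Year 4: DB = ⌊$21,030 × 200%/7⌋ = $6,008; SL = ⌊$17,130/4⌋ = $4,282 → take DB $6,008. Book value $15,022.
Accumulated through year 4 = $57,705 − $15,022 = $42,683.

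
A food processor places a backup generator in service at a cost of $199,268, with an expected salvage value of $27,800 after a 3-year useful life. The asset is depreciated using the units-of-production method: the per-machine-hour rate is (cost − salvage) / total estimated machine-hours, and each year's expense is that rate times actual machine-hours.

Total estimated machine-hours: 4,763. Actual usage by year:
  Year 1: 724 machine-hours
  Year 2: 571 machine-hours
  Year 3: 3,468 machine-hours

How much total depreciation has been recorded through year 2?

Depreciable base = $199,268 − $27,800 = $171,468.
Rate = $171,468 / 4,763 machine-hours = $36 per machine-hour.
Year 1: 724 × $36 = $26,064. Book value $173,204.
Year 2: 571 × $36 = $20,556. Book value $152,648.
Accumulated through year 2 = $199,268 − $152,648 = $46,620.

$46,620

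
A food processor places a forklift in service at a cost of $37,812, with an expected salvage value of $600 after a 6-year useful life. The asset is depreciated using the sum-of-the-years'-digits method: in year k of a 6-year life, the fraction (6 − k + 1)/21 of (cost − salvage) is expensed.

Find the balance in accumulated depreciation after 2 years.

$19,492

Depreciable base = $37,812 − $600 = $37,212.
Sum of the years' digits = 6+5+4+3+2+1 = 21.
Year 1: $37,212 × 6/21 = $10,632. Book value $27,180.
Year 2: $37,212 × 5/21 = $8,860. Book value $18,320.
Accumulated through year 2 = $37,812 − $18,320 = $19,492.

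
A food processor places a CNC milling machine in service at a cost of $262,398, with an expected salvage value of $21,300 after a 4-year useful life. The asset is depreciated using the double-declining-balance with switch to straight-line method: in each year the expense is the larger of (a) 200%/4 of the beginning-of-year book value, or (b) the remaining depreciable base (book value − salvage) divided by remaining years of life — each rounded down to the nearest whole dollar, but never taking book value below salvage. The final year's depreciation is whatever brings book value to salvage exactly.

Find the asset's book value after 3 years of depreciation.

Depreciable base = $262,398 − $21,300 = $241,098.
Year 1: DB = ⌊$262,398 × 200%/4⌋ = $131,199; SL = ⌊$241,098/4⌋ = $60,274 → take DB $131,199. Book value $131,199.
Year 2: DB = ⌊$131,199 × 200%/4⌋ = $65,599; SL = ⌊$109,899/3⌋ = $36,633 → take DB $65,599. Book value $65,600.
Year 3: DB = ⌊$65,600 × 200%/4⌋ = $32,800; SL = ⌊$44,300/2⌋ = $22,150 → take DB $32,800. Book value $32,800.

$32,800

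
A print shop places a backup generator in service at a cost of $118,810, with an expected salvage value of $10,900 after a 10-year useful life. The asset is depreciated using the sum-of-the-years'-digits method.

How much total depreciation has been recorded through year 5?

Depreciable base = $118,810 − $10,900 = $107,910.
Sum of the years' digits = 10+9+8+7+6+5+4+3+2+1 = 55.
Year 1: $107,910 × 10/55 = $19,620. Book value $99,190.
Year 2: $107,910 × 9/55 = $17,658. Book value $81,532.
Year 3: $107,910 × 8/55 = $15,696. Book value $65,836.
Year 4: $107,910 × 7/55 = $13,734. Book value $52,102.
Year 5: $107,910 × 6/55 = $11,772. Book value $40,330.
Accumulated through year 5 = $118,810 − $40,330 = $78,480.

$78,480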